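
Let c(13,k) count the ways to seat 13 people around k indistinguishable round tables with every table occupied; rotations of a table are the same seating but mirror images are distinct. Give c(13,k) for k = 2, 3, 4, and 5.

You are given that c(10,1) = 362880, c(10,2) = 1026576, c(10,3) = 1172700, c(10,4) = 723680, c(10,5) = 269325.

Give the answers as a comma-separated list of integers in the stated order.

1486442880, 1931559552, 1414014888, 657206836

row 11: T[11][1]=10·362880+0=3628800  T[11][2]=10·1026576+362880=10628640  T[11][3]=10·1172700+1026576=12753576  T[11][4]=10·723680+1172700=8409500  T[11][5]=10·269325+723680=3416930
row 12: T[12][1]=11·3628800+0=39916800  T[12][2]=11·10628640+3628800=120543840  T[12][3]=11·12753576+10628640=150917976  T[12][4]=11·8409500+12753576=105258076  T[12][5]=11·3416930+8409500=45995730
row 13: T[13][2]=12·120543840+39916800=1486442880  T[13][3]=12·150917976+120543840=1931559552  T[13][4]=12·105258076+150917976=1414014888  T[13][5]=12·45995730+105258076=657206836
Read c(13,2) = 1486442880, c(13,3) = 1931559552, c(13,4) = 1414014888, c(13,5) = 657206836.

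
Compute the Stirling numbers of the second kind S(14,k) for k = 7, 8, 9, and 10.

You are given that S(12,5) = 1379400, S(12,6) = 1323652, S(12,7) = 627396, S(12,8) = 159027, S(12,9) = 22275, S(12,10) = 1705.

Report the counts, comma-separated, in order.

@13  (13,6):1323652·6+1379400→9321312, (13,7):627396·7+1323652→5715424, (13,8):159027·8+627396→1899612, (13,9):22275·9+159027→359502, (13,10):1705·10+22275→39325
@14  (14,7):5715424·7+9321312→49329280, (14,8):1899612·8+5715424→20912320, (14,9):359502·9+1899612→5135130, (14,10):39325·10+359502→752752
Read S(14,7) = 49329280, S(14,8) = 20912320, S(14,9) = 5135130, S(14,10) = 752752.

49329280, 20912320, 5135130, 752752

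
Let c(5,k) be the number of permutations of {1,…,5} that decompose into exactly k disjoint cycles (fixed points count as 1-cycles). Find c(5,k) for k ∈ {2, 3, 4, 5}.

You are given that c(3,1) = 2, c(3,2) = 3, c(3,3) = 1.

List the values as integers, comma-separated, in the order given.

50, 35, 10, 1

@4  (4,1):2·3+0→6, (4,2):3·3+2→11, (4,3):1·3+3→6, (4,4):0·3+1→1
@5  (5,2):11·4+6→50, (5,3):6·4+11→35, (5,4):1·4+6→10, (5,5):0·4+1→1
Read c(5,2) = 50, c(5,3) = 35, c(5,4) = 10, c(5,5) = 1.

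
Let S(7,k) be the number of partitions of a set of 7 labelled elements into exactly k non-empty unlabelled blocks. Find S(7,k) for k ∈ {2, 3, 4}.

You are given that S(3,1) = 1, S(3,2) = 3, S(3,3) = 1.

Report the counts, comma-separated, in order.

63, 301, 350

i=4: T(4,1)=0+1·1=1 | T(4,2)=1+2·3=7 | T(4,3)=3+3·1=6 | T(4,4)=1+4·0=1
i=5: T(5,1)=0+1·1=1 | T(5,2)=1+2·7=15 | T(5,3)=7+3·6=25 | T(5,4)=6+4·1=10
i=6: T(6,1)=0+1·1=1 | T(6,2)=1+2·15=31 | T(6,3)=15+3·25=90 | T(6,4)=25+4·10=65
i=7: T(7,2)=1+2·31=63 | T(7,3)=31+3·90=301 | T(7,4)=90+4·65=350
Read S(7,2) = 63, S(7,3) = 301, S(7,4) = 350.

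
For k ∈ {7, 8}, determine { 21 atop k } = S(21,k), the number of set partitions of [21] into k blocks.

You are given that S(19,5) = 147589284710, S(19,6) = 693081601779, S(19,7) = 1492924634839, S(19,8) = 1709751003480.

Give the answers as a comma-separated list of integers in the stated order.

82310957214948, 132511015347084

i=20: T(20,6)=147589284710+6·693081601779=4306078895384 | T(20,7)=693081601779+7·1492924634839=11143554045652 | T(20,8)=1492924634839+8·1709751003480=15170932662679
i=21: T(21,7)=4306078895384+7·11143554045652=82310957214948 | T(21,8)=11143554045652+8·15170932662679=132511015347084
Read S(21,7) = 82310957214948, S(21,8) = 132511015347084.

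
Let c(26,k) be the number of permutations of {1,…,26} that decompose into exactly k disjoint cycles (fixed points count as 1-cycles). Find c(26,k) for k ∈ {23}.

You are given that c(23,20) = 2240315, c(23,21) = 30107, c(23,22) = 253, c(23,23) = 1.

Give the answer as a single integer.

4858750

r24: T_24,21=23×30107+2240315=2932776; T_24,22=23×253+30107=35926; T_24,23=23×1+253=276
r25: T_25,22=24×35926+2932776=3795000; T_25,23=24×276+35926=42550
r26: T_26,23=25×42550+3795000=4858750
Read c(26,23) = 4858750.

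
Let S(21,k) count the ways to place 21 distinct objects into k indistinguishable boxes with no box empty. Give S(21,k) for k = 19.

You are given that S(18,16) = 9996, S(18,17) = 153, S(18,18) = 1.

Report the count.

r19: T_19,17=17×153+9996=12597; T_19,18=18×1+153=171; T_19,19=19×0+1=1
r20: T_20,18=18×171+12597=15675; T_20,19=19×1+171=190
r21: T_21,19=19×190+15675=19285
Read S(21,19) = 19285.

19285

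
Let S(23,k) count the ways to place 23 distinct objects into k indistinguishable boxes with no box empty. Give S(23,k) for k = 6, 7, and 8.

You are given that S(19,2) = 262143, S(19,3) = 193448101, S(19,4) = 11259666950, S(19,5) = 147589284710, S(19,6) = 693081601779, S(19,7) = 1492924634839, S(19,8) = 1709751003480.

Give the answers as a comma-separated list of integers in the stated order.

r20: T_20,3=3×193448101+262143=580606446; T_20,4=4×11259666950+193448101=45232115901; T_20,5=5×147589284710+11259666950=749206090500; T_20,6=6×693081601779+147589284710=4306078895384; T_20,7=7×1492924634839+693081601779=11143554045652; T_20,8=8×1709751003480+1492924634839=15170932662679
r21: T_21,4=4×45232115901+580606446=181509070050; T_21,5=5×749206090500+45232115901=3791262568401; T_21,6=6×4306078895384+749206090500=26585679462804; T_21,7=7×11143554045652+4306078895384=82310957214948; T_21,8=8×15170932662679+11143554045652=132511015347084
r22: T_22,5=5×3791262568401+181509070050=19137821912055; T_22,6=6×26585679462804+3791262568401=163305339345225; T_22,7=7×82310957214948+26585679462804=602762379967440; T_22,8=8×132511015347084+82310957214948=1142399079991620
r23: T_23,6=6×163305339345225+19137821912055=998969857983405; T_23,7=7×602762379967440+163305339345225=4382641999117305; T_23,8=8×1142399079991620+602762379967440=9741955019900400
Read S(23,6) = 998969857983405, S(23,7) = 4382641999117305, S(23,8) = 9741955019900400.

998969857983405, 4382641999117305, 9741955019900400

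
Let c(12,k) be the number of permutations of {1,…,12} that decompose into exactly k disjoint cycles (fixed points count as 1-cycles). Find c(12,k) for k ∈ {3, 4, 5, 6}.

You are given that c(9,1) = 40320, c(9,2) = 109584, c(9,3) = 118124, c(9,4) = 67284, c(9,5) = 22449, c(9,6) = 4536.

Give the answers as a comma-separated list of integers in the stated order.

150917976, 105258076, 45995730, 13339535

i=10: T(10,1)=0+9·40320=362880 | T(10,2)=40320+9·109584=1026576 | T(10,3)=109584+9·118124=1172700 | T(10,4)=118124+9·67284=723680 | T(10,5)=67284+9·22449=269325 | T(10,6)=22449+9·4536=63273
i=11: T(11,2)=362880+10·1026576=10628640 | T(11,3)=1026576+10·1172700=12753576 | T(11,4)=1172700+10·723680=8409500 | T(11,5)=723680+10·269325=3416930 | T(11,6)=269325+10·63273=902055
i=12: T(12,3)=10628640+11·12753576=150917976 | T(12,4)=12753576+11·8409500=105258076 | T(12,5)=8409500+11·3416930=45995730 | T(12,6)=3416930+11·902055=13339535
Read c(12,3) = 150917976, c(12,4) = 105258076, c(12,5) = 45995730, c(12,6) = 13339535.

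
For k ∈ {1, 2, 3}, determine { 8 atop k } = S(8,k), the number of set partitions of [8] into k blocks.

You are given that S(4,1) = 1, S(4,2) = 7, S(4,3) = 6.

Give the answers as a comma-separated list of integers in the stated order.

[5] T[5,1]:1*1+0=1 · T[5,2]:2*7+1=15 · T[5,3]:3*6+7=25
[6] T[6,1]:1*1+0=1 · T[6,2]:2*15+1=31 · T[6,3]:3*25+15=90
[7] T[7,1]:1*1+0=1 · T[7,2]:2*31+1=63 · T[7,3]:3*90+31=301
[8] T[8,1]:1*1+0=1 · T[8,2]:2*63+1=127 · T[8,3]:3*301+63=966
Read S(8,1) = 1, S(8,2) = 127, S(8,3) = 966.

1, 127, 966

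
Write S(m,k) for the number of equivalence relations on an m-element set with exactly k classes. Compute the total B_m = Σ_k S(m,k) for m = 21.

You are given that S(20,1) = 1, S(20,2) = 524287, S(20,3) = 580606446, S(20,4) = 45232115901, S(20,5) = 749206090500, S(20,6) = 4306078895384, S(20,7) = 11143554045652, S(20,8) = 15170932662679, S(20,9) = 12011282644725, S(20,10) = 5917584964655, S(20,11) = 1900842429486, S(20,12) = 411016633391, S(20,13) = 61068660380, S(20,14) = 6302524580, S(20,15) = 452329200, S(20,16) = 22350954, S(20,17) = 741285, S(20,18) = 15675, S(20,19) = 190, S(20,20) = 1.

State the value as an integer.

@21  (21,1):1·1+0→1, (21,2):524287·2+1→1048575, (21,3):580606446·3+524287→1742343625, (21,4):45232115901·4+580606446→181509070050, (21,5):749206090500·5+45232115901→3791262568401, (21,6):4306078895384·6+749206090500→26585679462804, (21,7):11143554045652·7+4306078895384→82310957214948, (21,8):15170932662679·8+11143554045652→132511015347084, (21,9):12011282644725·9+15170932662679→123272476465204, (21,10):5917584964655·10+12011282644725→71187132291275, (21,11):1900842429486·11+5917584964655→26826851689001, (21,12):411016633391·12+1900842429486→6833042030178, (21,13):61068660380·13+411016633391→1204909218331, (21,14):6302524580·14+61068660380→149304004500, (21,15):452329200·15+6302524580→13087462580, (21,16):22350954·16+452329200→809944464, (21,17):741285·17+22350954→34952799, (21,18):15675·18+741285→1023435, (21,19):190·19+15675→19285, (21,20):1·20+190→210, (21,21):0·21+1→1
B_21 = ΣS(21,k) = 1+1048575+1742343625+181509070050+3791262568401+26585679462804+82310957214948+132511015347084+123272476465204+71187132291275+26826851689001+6833042030178+1204909218331+149304004500+13087462580+809944464+34952799+1023435+19285+210+1 = 474869816156751

474869816156751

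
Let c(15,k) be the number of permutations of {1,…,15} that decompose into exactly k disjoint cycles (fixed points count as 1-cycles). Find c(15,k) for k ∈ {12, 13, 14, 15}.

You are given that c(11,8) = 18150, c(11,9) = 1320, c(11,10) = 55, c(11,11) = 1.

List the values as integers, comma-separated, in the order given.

r12: T_12,9=11×1320+18150=32670; T_12,10=11×55+1320=1925; T_12,11=11×1+55=66; T_12,12=11×0+1=1
r13: T_13,10=12×1925+32670=55770; T_13,11=12×66+1925=2717; T_13,12=12×1+66=78; T_13,13=12×0+1=1
r14: T_14,11=13×2717+55770=91091; T_14,12=13×78+2717=3731; T_14,13=13×1+78=91; T_14,14=13×0+1=1
r15: T_15,12=14×3731+91091=143325; T_15,13=14×91+3731=5005; T_15,14=14×1+91=105; T_15,15=14×0+1=1
Read c(15,12) = 143325, c(15,13) = 5005, c(15,14) = 105, c(15,15) = 1.

143325, 5005, 105, 1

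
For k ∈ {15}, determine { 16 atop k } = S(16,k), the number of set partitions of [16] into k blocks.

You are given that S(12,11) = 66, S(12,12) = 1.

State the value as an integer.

i=13: T(13,12)=66+12·1=78 | T(13,13)=1+13·0=1
i=14: T(14,13)=78+13·1=91 | T(14,14)=1+14·0=1
i=15: T(15,14)=91+14·1=105 | T(15,15)=1+15·0=1
i=16: T(16,15)=105+15·1=120
Read S(16,15) = 120.

120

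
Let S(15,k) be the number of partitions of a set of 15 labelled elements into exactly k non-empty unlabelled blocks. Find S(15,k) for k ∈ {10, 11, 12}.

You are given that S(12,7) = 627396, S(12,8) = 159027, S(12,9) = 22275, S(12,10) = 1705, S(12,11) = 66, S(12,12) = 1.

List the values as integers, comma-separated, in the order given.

@13  (13,8):159027·8+627396→1899612, (13,9):22275·9+159027→359502, (13,10):1705·10+22275→39325, (13,11):66·11+1705→2431, (13,12):1·12+66→78
@14  (14,9):359502·9+1899612→5135130, (14,10):39325·10+359502→752752, (14,11):2431·11+39325→66066, (14,12):78·12+2431→3367
@15  (15,10):752752·10+5135130→12662650, (15,11):66066·11+752752→1479478, (15,12):3367·12+66066→106470
Read S(15,10) = 12662650, S(15,11) = 1479478, S(15,12) = 106470.

12662650, 1479478, 106470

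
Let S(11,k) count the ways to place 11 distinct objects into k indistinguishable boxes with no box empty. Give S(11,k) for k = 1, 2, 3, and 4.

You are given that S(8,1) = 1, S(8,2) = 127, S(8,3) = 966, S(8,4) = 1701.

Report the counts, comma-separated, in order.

i=9: T(9,1)=0+1·1=1 | T(9,2)=1+2·127=255 | T(9,3)=127+3·966=3025 | T(9,4)=966+4·1701=7770
i=10: T(10,1)=0+1·1=1 | T(10,2)=1+2·255=511 | T(10,3)=255+3·3025=9330 | T(10,4)=3025+4·7770=34105
i=11: T(11,1)=0+1·1=1 | T(11,2)=1+2·511=1023 | T(11,3)=511+3·9330=28501 | T(11,4)=9330+4·34105=145750
Read S(11,1) = 1, S(11,2) = 1023, S(11,3) = 28501, S(11,4) = 145750.

1, 1023, 28501, 145750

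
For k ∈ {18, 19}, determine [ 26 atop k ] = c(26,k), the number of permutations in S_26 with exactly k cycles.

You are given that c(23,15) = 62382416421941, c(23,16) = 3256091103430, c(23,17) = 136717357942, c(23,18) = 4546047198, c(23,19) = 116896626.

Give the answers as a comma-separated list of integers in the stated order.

595667304367135, 22563937825000

r24: T_24,16=23×3256091103430+62382416421941=137272511800831; T_24,17=23×136717357942+3256091103430=6400590336096; T_24,18=23×4546047198+136717357942=241276443496; T_24,19=23×116896626+4546047198=7234669596
r25: T_25,17=24×6400590336096+137272511800831=290886679867135; T_25,18=24×241276443496+6400590336096=12191224980000; T_25,19=24×7234669596+241276443496=414908513800
r26: T_26,18=25×12191224980000+290886679867135=595667304367135; T_26,19=25×414908513800+12191224980000=22563937825000
Read c(26,18) = 595667304367135, c(26,19) = 22563937825000.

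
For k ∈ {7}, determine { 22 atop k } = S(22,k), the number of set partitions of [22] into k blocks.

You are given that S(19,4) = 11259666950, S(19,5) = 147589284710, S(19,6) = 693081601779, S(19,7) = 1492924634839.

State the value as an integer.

i=20: T(20,5)=11259666950+5·147589284710=749206090500 | T(20,6)=147589284710+6·693081601779=4306078895384 | T(20,7)=693081601779+7·1492924634839=11143554045652
i=21: T(21,6)=749206090500+6·4306078895384=26585679462804 | T(21,7)=4306078895384+7·11143554045652=82310957214948
i=22: T(22,7)=26585679462804+7·82310957214948=602762379967440
Read S(22,7) = 602762379967440.

602762379967440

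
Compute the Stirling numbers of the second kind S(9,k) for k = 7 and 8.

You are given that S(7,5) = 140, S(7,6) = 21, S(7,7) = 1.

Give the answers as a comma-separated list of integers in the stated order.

i=8: T(8,6)=140+6·21=266 | T(8,7)=21+7·1=28 | T(8,8)=1+8·0=1
i=9: T(9,7)=266+7·28=462 | T(9,8)=28+8·1=36
Read S(9,7) = 462, S(9,8) = 36.

462, 36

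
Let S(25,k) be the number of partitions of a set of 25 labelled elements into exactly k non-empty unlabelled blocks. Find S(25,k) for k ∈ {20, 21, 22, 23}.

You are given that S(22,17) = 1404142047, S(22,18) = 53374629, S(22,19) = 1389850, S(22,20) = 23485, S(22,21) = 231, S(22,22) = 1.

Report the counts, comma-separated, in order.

@23  (23,18):53374629·18+1404142047→2364885369, (23,19):1389850·19+53374629→79781779, (23,20):23485·20+1389850→1859550, (23,21):231·21+23485→28336, (23,22):1·22+231→253, (23,23):0·23+1→1
@24  (24,19):79781779·19+2364885369→3880739170, (24,20):1859550·20+79781779→116972779, (24,21):28336·21+1859550→2454606, (24,22):253·22+28336→33902, (24,23):1·23+253→276
@25  (25,20):116972779·20+3880739170→6220194750, (25,21):2454606·21+116972779→168519505, (25,22):33902·22+2454606→3200450, (25,23):276·23+33902→40250
Read S(25,20) = 6220194750, S(25,21) = 168519505, S(25,22) = 3200450, S(25,23) = 40250.

6220194750, 168519505, 3200450, 40250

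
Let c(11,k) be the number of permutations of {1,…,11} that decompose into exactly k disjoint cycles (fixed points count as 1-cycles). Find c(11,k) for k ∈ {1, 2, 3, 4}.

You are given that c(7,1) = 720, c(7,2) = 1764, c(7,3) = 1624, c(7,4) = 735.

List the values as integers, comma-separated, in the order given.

3628800, 10628640, 12753576, 8409500

@8  (8,1):720·7+0→5040, (8,2):1764·7+720→13068, (8,3):1624·7+1764→13132, (8,4):735·7+1624→6769
@9  (9,1):5040·8+0→40320, (9,2):13068·8+5040→109584, (9,3):13132·8+13068→118124, (9,4):6769·8+13132→67284
@10  (10,1):40320·9+0→362880, (10,2):109584·9+40320→1026576, (10,3):118124·9+109584→1172700, (10,4):67284·9+118124→723680
@11  (11,1):362880·10+0→3628800, (11,2):1026576·10+362880→10628640, (11,3):1172700·10+1026576→12753576, (11,4):723680·10+1172700→8409500
Read c(11,1) = 3628800, c(11,2) = 10628640, c(11,3) = 12753576, c(11,4) = 8409500.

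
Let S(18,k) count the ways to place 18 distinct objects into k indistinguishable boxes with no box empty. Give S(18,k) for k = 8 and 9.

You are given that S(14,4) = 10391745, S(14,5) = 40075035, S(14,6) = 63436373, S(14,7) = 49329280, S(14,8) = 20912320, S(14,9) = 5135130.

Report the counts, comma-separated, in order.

r15: T_15,5=5×40075035+10391745=210766920; T_15,6=6×63436373+40075035=420693273; T_15,7=7×49329280+63436373=408741333; T_15,8=8×20912320+49329280=216627840; T_15,9=9×5135130+20912320=67128490
r16: T_16,6=6×420693273+210766920=2734926558; T_16,7=7×408741333+420693273=3281882604; T_16,8=8×216627840+408741333=2141764053; T_16,9=9×67128490+216627840=820784250
r17: T_17,7=7×3281882604+2734926558=25708104786; T_17,8=8×2141764053+3281882604=20415995028; T_17,9=9×820784250+2141764053=9528822303
r18: T_18,8=8×20415995028+25708104786=189036065010; T_18,9=9×9528822303+20415995028=106175395755
Read S(18,8) = 189036065010, S(18,9) = 106175395755.

189036065010, 106175395755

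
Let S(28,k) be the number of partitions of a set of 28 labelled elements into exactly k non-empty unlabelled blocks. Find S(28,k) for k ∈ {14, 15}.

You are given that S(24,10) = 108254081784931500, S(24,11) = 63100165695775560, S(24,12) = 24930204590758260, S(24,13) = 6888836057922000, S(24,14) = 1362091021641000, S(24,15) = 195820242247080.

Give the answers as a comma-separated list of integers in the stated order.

148782988064375309400, 36060660300744309600

row 25: T[25][11]=11·63100165695775560+108254081784931500=802355904438462660  T[25][12]=12·24930204590758260+63100165695775560=362262620784874680  T[25][13]=13·6888836057922000+24930204590758260=114485073343744260  T[25][14]=14·1362091021641000+6888836057922000=25958110360896000  T[25][15]=15·195820242247080+1362091021641000=4299394655347200
row 26: T[26][12]=12·362262620784874680+802355904438462660=5149507353856958820  T[26][13]=13·114485073343744260+362262620784874680=1850568574253550060  T[26][14]=14·25958110360896000+114485073343744260=477898618396288260  T[26][15]=15·4299394655347200+25958110360896000=90449030191104000
row 27: T[27][13]=13·1850568574253550060+5149507353856958820=29206898819153109600  T[27][14]=14·477898618396288260+1850568574253550060=8541149231801585700  T[27][15]=15·90449030191104000+477898618396288260=1834634071262848260
row 28: T[28][14]=14·8541149231801585700+29206898819153109600=148782988064375309400  T[28][15]=15·1834634071262848260+8541149231801585700=36060660300744309600
Read S(28,14) = 148782988064375309400, S(28,15) = 36060660300744309600.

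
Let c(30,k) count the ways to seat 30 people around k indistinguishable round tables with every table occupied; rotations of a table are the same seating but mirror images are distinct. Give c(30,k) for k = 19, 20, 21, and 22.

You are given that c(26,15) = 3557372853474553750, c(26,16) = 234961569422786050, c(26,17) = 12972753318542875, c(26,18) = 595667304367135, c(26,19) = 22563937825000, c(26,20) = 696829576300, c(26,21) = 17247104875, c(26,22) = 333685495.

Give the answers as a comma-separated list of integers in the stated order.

150566737512021319125, 6634460278534540725, 248526574856284725, 7860403394108265

@27  (27,16):234961569422786050·26+3557372853474553750→9666373658466991050, (27,17):12972753318542875·26+234961569422786050→572253155704900800, (27,18):595667304367135·26+12972753318542875→28460103232088385, (27,19):22563937825000·26+595667304367135→1182329687817135, (27,20):696829576300·26+22563937825000→40681506808800, (27,21):17247104875·26+696829576300→1145254303050, (27,22):333685495·26+17247104875→25922927745
@28  (28,17):572253155704900800·27+9666373658466991050→25117208862499312650, (28,18):28460103232088385·27+572253155704900800→1340675942971287195, (28,19):1182329687817135·27+28460103232088385→60383004803151030, (28,20):40681506808800·27+1182329687817135→2280730371654735, (28,21):1145254303050·27+40681506808800→71603372991150, (28,22):25922927745·27+1145254303050→1845173352165
@29  (29,18):1340675942971287195·28+25117208862499312650→62656135265695354110, (29,19):60383004803151030·28+1340675942971287195→3031400077459516035, (29,20):2280730371654735·28+60383004803151030→124243455209483610, (29,21):71603372991150·28+2280730371654735→4285624815406935, (29,22):1845173352165·28+71603372991150→123268226851770
@30  (30,19):3031400077459516035·29+62656135265695354110→150566737512021319125, (30,20):124243455209483610·29+3031400077459516035→6634460278534540725, (30,21):4285624815406935·29+124243455209483610→248526574856284725, (30,22):123268226851770·29+4285624815406935→7860403394108265
Read c(30,19) = 150566737512021319125, c(30,20) = 6634460278534540725, c(30,21) = 248526574856284725, c(30,22) = 7860403394108265.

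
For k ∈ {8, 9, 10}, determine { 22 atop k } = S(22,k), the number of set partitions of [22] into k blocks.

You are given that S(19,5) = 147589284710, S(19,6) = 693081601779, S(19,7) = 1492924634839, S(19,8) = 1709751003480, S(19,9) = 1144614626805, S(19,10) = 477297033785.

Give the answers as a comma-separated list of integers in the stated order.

r20: T_20,6=6×693081601779+147589284710=4306078895384; T_20,7=7×1492924634839+693081601779=11143554045652; T_20,8=8×1709751003480+1492924634839=15170932662679; T_20,9=9×1144614626805+1709751003480=12011282644725; T_20,10=10×477297033785+1144614626805=5917584964655
r21: T_21,7=7×11143554045652+4306078895384=82310957214948; T_21,8=8×15170932662679+11143554045652=132511015347084; T_21,9=9×12011282644725+15170932662679=123272476465204; T_21,10=10×5917584964655+12011282644725=71187132291275
r22: T_22,8=8×132511015347084+82310957214948=1142399079991620; T_22,9=9×123272476465204+132511015347084=1241963303533920; T_22,10=10×71187132291275+123272476465204=835143799377954
Read S(22,8) = 1142399079991620, S(22,9) = 1241963303533920, S(22,10) = 835143799377954.

1142399079991620, 1241963303533920, 835143799377954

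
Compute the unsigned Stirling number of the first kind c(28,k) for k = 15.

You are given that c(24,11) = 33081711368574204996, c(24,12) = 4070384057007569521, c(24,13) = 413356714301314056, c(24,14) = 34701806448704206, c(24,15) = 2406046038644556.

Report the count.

5370555489012577816470

r25: T_25,12=24×4070384057007569521+33081711368574204996=130770928736755873500; T_25,13=24×413356714301314056+4070384057007569521=13990945200239106865; T_25,14=24×34701806448704206+413356714301314056=1246200069070215000; T_25,15=24×2406046038644556+34701806448704206=92446911376173550
r26: T_26,13=25×13990945200239106865+130770928736755873500=480544558742733545125; T_26,14=25×1246200069070215000+13990945200239106865=45145946926994481865; T_26,15=25×92446911376173550+1246200069070215000=3557372853474553750
r27: T_27,14=26×45145946926994481865+480544558742733545125=1654339178844590073615; T_27,15=26×3557372853474553750+45145946926994481865=137637641117332879365
r28: T_28,15=27×137637641117332879365+1654339178844590073615=5370555489012577816470
Read c(28,15) = 5370555489012577816470.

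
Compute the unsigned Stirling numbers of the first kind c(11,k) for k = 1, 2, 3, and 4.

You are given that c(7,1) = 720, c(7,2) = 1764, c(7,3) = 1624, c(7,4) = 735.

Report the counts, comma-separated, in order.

i=8: T(8,1)=0+7·720=5040 | T(8,2)=720+7·1764=13068 | T(8,3)=1764+7·1624=13132 | T(8,4)=1624+7·735=6769
i=9: T(9,1)=0+8·5040=40320 | T(9,2)=5040+8·13068=109584 | T(9,3)=13068+8·13132=118124 | T(9,4)=13132+8·6769=67284
i=10: T(10,1)=0+9·40320=362880 | T(10,2)=40320+9·109584=1026576 | T(10,3)=109584+9·118124=1172700 | T(10,4)=118124+9·67284=723680
i=11: T(11,1)=0+10·362880=3628800 | T(11,2)=362880+10·1026576=10628640 | T(11,3)=1026576+10·1172700=12753576 | T(11,4)=1172700+10·723680=8409500
Read c(11,1) = 3628800, c(11,2) = 10628640, c(11,3) = 12753576, c(11,4) = 8409500.

3628800, 10628640, 12753576, 8409500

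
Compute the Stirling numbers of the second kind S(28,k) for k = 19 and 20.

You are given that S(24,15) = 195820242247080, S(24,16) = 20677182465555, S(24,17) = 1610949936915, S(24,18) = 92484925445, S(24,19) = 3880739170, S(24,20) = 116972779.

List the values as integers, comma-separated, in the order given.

@25  (25,16):20677182465555·16+195820242247080→526655161695960, (25,17):1610949936915·17+20677182465555→48063331393110, (25,18):92484925445·18+1610949936915→3275678594925, (25,19):3880739170·19+92484925445→166218969675, (25,20):116972779·20+3880739170→6220194750
@26  (26,17):48063331393110·17+526655161695960→1343731795378830, (26,18):3275678594925·18+48063331393110→107025546101760, (26,19):166218969675·19+3275678594925→6433839018750, (26,20):6220194750·20+166218969675→290622864675
@27  (27,18):107025546101760·18+1343731795378830→3270191625210510, (27,19):6433839018750·19+107025546101760→229268487458010, (27,20):290622864675·20+6433839018750→12246296312250
@28  (28,19):229268487458010·19+3270191625210510→7626292886912700, (28,20):12246296312250·20+229268487458010→474194413703010
Read S(28,19) = 7626292886912700, S(28,20) = 474194413703010.

7626292886912700, 474194413703010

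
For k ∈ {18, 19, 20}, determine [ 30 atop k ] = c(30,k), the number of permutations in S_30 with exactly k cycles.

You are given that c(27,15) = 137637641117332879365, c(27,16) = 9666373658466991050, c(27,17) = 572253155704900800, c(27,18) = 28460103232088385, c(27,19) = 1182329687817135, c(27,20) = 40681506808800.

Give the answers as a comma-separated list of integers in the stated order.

2918939500751087661105, 150566737512021319125, 6634460278534540725

@28  (28,16):9666373658466991050·27+137637641117332879365→398629729895941637715, (28,17):572253155704900800·27+9666373658466991050→25117208862499312650, (28,18):28460103232088385·27+572253155704900800→1340675942971287195, (28,19):1182329687817135·27+28460103232088385→60383004803151030, (28,20):40681506808800·27+1182329687817135→2280730371654735
@29  (29,17):25117208862499312650·28+398629729895941637715→1101911578045922391915, (29,18):1340675942971287195·28+25117208862499312650→62656135265695354110, (29,19):60383004803151030·28+1340675942971287195→3031400077459516035, (29,20):2280730371654735·28+60383004803151030→124243455209483610
@30  (30,18):62656135265695354110·29+1101911578045922391915→2918939500751087661105, (30,19):3031400077459516035·29+62656135265695354110→150566737512021319125, (30,20):124243455209483610·29+3031400077459516035→6634460278534540725
Read c(30,18) = 2918939500751087661105, c(30,19) = 150566737512021319125, c(30,20) = 6634460278534540725.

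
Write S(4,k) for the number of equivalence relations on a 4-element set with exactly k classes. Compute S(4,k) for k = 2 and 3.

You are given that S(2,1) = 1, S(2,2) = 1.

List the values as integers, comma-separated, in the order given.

7, 6

[3] T[3,1]:1*1+0=1 · T[3,2]:2*1+1=3 · T[3,3]:3*0+1=1
[4] T[4,2]:2*3+1=7 · T[4,3]:3*1+3=6
Read S(4,2) = 7, S(4,3) = 6.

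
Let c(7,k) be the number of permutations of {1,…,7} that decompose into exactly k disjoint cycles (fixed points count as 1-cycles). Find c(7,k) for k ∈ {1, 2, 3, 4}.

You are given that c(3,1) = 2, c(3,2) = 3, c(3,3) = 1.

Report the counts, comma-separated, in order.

i=4: T(4,1)=0+3·2=6 | T(4,2)=2+3·3=11 | T(4,3)=3+3·1=6 | T(4,4)=1+3·0=1
i=5: T(5,1)=0+4·6=24 | T(5,2)=6+4·11=50 | T(5,3)=11+4·6=35 | T(5,4)=6+4·1=10
i=6: T(6,1)=0+5·24=120 | T(6,2)=24+5·50=274 | T(6,3)=50+5·35=225 | T(6,4)=35+5·10=85
i=7: T(7,1)=0+6·120=720 | T(7,2)=120+6·274=1764 | T(7,3)=274+6·225=1624 | T(7,4)=225+6·85=735
Read c(7,1) = 720, c(7,2) = 1764, c(7,3) = 1624, c(7,4) = 735.

720, 1764, 1624, 735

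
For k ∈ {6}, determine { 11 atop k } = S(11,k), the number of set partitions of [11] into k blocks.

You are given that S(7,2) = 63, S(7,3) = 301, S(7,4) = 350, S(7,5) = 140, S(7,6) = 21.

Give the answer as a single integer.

@8  (8,3):301·3+63→966, (8,4):350·4+301→1701, (8,5):140·5+350→1050, (8,6):21·6+140→266
@9  (9,4):1701·4+966→7770, (9,5):1050·5+1701→6951, (9,6):266·6+1050→2646
@10  (10,5):6951·5+7770→42525, (10,6):2646·6+6951→22827
@11  (11,6):22827·6+42525→179487
Read S(11,6) = 179487.

179487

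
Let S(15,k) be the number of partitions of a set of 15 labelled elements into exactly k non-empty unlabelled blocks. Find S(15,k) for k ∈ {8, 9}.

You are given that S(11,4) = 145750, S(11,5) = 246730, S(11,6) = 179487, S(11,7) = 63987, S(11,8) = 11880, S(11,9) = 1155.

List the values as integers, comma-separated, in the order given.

@12  (12,5):246730·5+145750→1379400, (12,6):179487·6+246730→1323652, (12,7):63987·7+179487→627396, (12,8):11880·8+63987→159027, (12,9):1155·9+11880→22275
@13  (13,6):1323652·6+1379400→9321312, (13,7):627396·7+1323652→5715424, (13,8):159027·8+627396→1899612, (13,9):22275·9+159027→359502
@14  (14,7):5715424·7+9321312→49329280, (14,8):1899612·8+5715424→20912320, (14,9):359502·9+1899612→5135130
@15  (15,8):20912320·8+49329280→216627840, (15,9):5135130·9+20912320→67128490
Read S(15,8) = 216627840, S(15,9) = 67128490.

216627840, 67128490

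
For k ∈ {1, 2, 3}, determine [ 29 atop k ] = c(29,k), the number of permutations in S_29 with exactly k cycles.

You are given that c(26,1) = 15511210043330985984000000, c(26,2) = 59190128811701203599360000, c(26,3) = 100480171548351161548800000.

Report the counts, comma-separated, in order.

[27] T[27,1]:26*15511210043330985984000000+0=403291461126605635584000000 · T[27,2]:26*59190128811701203599360000+15511210043330985984000000=1554454559147562279567360000 · T[27,3]:26*100480171548351161548800000+59190128811701203599360000=2671674589068831403868160000
[28] T[28,1]:27*403291461126605635584000000+0=10888869450418352160768000000 · T[28,2]:27*1554454559147562279567360000+403291461126605635584000000=42373564558110787183902720000 · T[28,3]:27*2671674589068831403868160000+1554454559147562279567360000=73689668464006010184007680000
[29] T[29,1]:28*10888869450418352160768000000+0=304888344611713860501504000000 · T[29,2]:28*42373564558110787183902720000+10888869450418352160768000000=1197348677077520393310044160000 · T[29,3]:28*73689668464006010184007680000+42373564558110787183902720000=2105684281550279072336117760000
Read c(29,1) = 304888344611713860501504000000, c(29,2) = 1197348677077520393310044160000, c(29,3) = 2105684281550279072336117760000.

304888344611713860501504000000, 1197348677077520393310044160000, 2105684281550279072336117760000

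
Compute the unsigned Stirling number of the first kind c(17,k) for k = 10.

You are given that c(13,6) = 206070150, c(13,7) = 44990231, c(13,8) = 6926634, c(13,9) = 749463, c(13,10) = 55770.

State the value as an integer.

23057159840

@14  (14,7):44990231·13+206070150→790943153, (14,8):6926634·13+44990231→135036473, (14,9):749463·13+6926634→16669653, (14,10):55770·13+749463→1474473
@15  (15,8):135036473·14+790943153→2681453775, (15,9):16669653·14+135036473→368411615, (15,10):1474473·14+16669653→37312275
@16  (16,9):368411615·15+2681453775→8207628000, (16,10):37312275·15+368411615→928095740
@17  (17,10):928095740·16+8207628000→23057159840
Read c(17,10) = 23057159840.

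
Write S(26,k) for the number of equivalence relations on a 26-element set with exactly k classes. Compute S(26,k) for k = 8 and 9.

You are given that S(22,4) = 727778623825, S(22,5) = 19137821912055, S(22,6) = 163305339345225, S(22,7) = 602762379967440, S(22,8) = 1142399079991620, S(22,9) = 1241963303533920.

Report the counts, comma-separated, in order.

i=23: T(23,5)=727778623825+5·19137821912055=96416888184100 | T(23,6)=19137821912055+6·163305339345225=998969857983405 | T(23,7)=163305339345225+7·602762379967440=4382641999117305 | T(23,8)=602762379967440+8·1142399079991620=9741955019900400 | T(23,9)=1142399079991620+9·1241963303533920=12320068811796900
i=24: T(24,6)=96416888184100+6·998969857983405=6090236036084530 | T(24,7)=998969857983405+7·4382641999117305=31677463851804540 | T(24,8)=4382641999117305+8·9741955019900400=82318282158320505 | T(24,9)=9741955019900400+9·12320068811796900=120622574326072500
i=25: T(25,7)=6090236036084530+7·31677463851804540=227832482998716310 | T(25,8)=31677463851804540+8·82318282158320505=690223721118368580 | T(25,9)=82318282158320505+9·120622574326072500=1167921451092973005
i=26: T(26,8)=227832482998716310+8·690223721118368580=5749622251945664950 | T(26,9)=690223721118368580+9·1167921451092973005=11201516780955125625
Read S(26,8) = 5749622251945664950, S(26,9) = 11201516780955125625.

5749622251945664950, 11201516780955125625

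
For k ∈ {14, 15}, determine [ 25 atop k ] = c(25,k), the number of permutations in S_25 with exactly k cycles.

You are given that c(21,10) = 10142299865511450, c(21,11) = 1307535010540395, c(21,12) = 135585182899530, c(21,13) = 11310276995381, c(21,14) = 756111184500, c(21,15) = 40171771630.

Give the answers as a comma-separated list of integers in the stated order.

1246200069070215000, 92446911376173550

[22] T[22,11]:21*1307535010540395+10142299865511450=37600535086859745 · T[22,12]:21*135585182899530+1307535010540395=4154823851430525 · T[22,13]:21*11310276995381+135585182899530=373100999802531 · T[22,14]:21*756111184500+11310276995381=27188611869881 · T[22,15]:21*40171771630+756111184500=1599718388730
[23] T[23,12]:22*4154823851430525+37600535086859745=129006659818331295 · T[23,13]:22*373100999802531+4154823851430525=12363045847086207 · T[23,14]:22*27188611869881+373100999802531=971250460939913 · T[23,15]:22*1599718388730+27188611869881=62382416421941
[24] T[24,13]:23*12363045847086207+129006659818331295=413356714301314056 · T[24,14]:23*971250460939913+12363045847086207=34701806448704206 · T[24,15]:23*62382416421941+971250460939913=2406046038644556
[25] T[25,14]:24*34701806448704206+413356714301314056=1246200069070215000 · T[25,15]:24*2406046038644556+34701806448704206=92446911376173550
Read c(25,14) = 1246200069070215000, c(25,15) = 92446911376173550.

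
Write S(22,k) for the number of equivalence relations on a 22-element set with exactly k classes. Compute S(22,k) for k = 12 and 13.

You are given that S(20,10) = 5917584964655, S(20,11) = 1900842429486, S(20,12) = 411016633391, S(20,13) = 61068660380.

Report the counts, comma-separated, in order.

i=21: T(21,11)=5917584964655+11·1900842429486=26826851689001 | T(21,12)=1900842429486+12·411016633391=6833042030178 | T(21,13)=411016633391+13·61068660380=1204909218331
i=22: T(22,12)=26826851689001+12·6833042030178=108823356051137 | T(22,13)=6833042030178+13·1204909218331=22496861868481
Read S(22,12) = 108823356051137, S(22,13) = 22496861868481.

108823356051137, 22496861868481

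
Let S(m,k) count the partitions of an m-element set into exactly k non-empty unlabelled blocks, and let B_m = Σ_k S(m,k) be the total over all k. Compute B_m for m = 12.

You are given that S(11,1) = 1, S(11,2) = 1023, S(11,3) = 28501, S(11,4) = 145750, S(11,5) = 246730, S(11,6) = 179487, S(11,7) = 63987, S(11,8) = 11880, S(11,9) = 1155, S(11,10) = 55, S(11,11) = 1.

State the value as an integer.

row 12: T[12][1]=1·1+0=1  T[12][2]=2·1023+1=2047  T[12][3]=3·28501+1023=86526  T[12][4]=4·145750+28501=611501  T[12][5]=5·246730+145750=1379400  T[12][6]=6·179487+246730=1323652  T[12][7]=7·63987+179487=627396  T[12][8]=8·11880+63987=159027  T[12][9]=9·1155+11880=22275  T[12][10]=10·55+1155=1705  T[12][11]=11·1+55=66  T[12][12]=12·0+1=1
B_12 = ΣS(12,k) = 1+2047+86526+611501+1379400+1323652+627396+159027+22275+1705+66+1 = 4213597

4213597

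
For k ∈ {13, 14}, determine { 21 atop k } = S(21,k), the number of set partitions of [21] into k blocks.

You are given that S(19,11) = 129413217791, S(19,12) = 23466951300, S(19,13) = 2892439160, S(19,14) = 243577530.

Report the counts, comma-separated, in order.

1204909218331, 149304004500

r20: T_20,12=12×23466951300+129413217791=411016633391; T_20,13=13×2892439160+23466951300=61068660380; T_20,14=14×243577530+2892439160=6302524580
r21: T_21,13=13×61068660380+411016633391=1204909218331; T_21,14=14×6302524580+61068660380=149304004500
Read S(21,13) = 1204909218331, S(21,14) = 149304004500.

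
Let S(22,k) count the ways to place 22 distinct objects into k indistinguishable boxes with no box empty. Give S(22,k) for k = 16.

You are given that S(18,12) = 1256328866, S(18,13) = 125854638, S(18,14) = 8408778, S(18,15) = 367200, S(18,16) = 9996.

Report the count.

26046574004

@19  (19,13):125854638·13+1256328866→2892439160, (19,14):8408778·14+125854638→243577530, (19,15):367200·15+8408778→13916778, (19,16):9996·16+367200→527136
@20  (20,14):243577530·14+2892439160→6302524580, (20,15):13916778·15+243577530→452329200, (20,16):527136·16+13916778→22350954
@21  (21,15):452329200·15+6302524580→13087462580, (21,16):22350954·16+452329200→809944464
@22  (22,16):809944464·16+13087462580→26046574004
Read S(22,16) = 26046574004.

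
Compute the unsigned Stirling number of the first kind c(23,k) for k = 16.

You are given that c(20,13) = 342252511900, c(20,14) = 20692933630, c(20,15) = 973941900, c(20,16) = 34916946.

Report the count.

3256091103430

row 21: T[21][14]=20·20692933630+342252511900=756111184500  T[21][15]=20·973941900+20692933630=40171771630  T[21][16]=20·34916946+973941900=1672280820
row 22: T[22][15]=21·40171771630+756111184500=1599718388730  T[22][16]=21·1672280820+40171771630=75289668850
row 23: T[23][16]=22·75289668850+1599718388730=3256091103430
Read c(23,16) = 3256091103430.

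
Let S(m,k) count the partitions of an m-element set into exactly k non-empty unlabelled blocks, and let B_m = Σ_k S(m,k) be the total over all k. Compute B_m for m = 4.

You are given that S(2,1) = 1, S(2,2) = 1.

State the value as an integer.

15

[3] T[3,1]:1*1+0=1 · T[3,2]:2*1+1=3 · T[3,3]:3*0+1=1
[4] T[4,1]:1*1+0=1 · T[4,2]:2*3+1=7 · T[4,3]:3*1+3=6 · T[4,4]:4*0+1=1
B_4 = ΣS(4,k) = 1+7+6+1 = 15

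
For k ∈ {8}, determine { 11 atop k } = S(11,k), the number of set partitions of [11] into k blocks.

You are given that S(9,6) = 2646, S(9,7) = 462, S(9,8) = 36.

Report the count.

[10] T[10,7]:7*462+2646=5880 · T[10,8]:8*36+462=750
[11] T[11,8]:8*750+5880=11880
Read S(11,8) = 11880.

11880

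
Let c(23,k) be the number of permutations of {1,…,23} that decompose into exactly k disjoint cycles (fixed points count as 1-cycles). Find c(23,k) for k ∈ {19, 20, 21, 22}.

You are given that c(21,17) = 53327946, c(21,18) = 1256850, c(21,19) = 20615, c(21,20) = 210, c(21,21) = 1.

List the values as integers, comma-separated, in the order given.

@22  (22,18):1256850·21+53327946→79721796, (22,19):20615·21+1256850→1689765, (22,20):210·21+20615→25025, (22,21):1·21+210→231, (22,22):0·21+1→1
@23  (23,19):1689765·22+79721796→116896626, (23,20):25025·22+1689765→2240315, (23,21):231·22+25025→30107, (23,22):1·22+231→253
Read c(23,19) = 116896626, c(23,20) = 2240315, c(23,21) = 30107, c(23,22) = 253.

116896626, 2240315, 30107, 253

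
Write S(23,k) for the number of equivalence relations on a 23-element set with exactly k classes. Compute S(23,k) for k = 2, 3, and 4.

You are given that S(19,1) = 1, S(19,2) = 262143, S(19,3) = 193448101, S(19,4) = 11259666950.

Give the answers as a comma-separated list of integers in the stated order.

r20: T_20,1=1×1+0=1; T_20,2=2×262143+1=524287; T_20,3=3×193448101+262143=580606446; T_20,4=4×11259666950+193448101=45232115901
r21: T_21,1=1×1+0=1; T_21,2=2×524287+1=1048575; T_21,3=3×580606446+524287=1742343625; T_21,4=4×45232115901+580606446=181509070050
r22: T_22,1=1×1+0=1; T_22,2=2×1048575+1=2097151; T_22,3=3×1742343625+1048575=5228079450; T_22,4=4×181509070050+1742343625=727778623825
r23: T_23,2=2×2097151+1=4194303; T_23,3=3×5228079450+2097151=15686335501; T_23,4=4×727778623825+5228079450=2916342574750
Read S(23,2) = 4194303, S(23,3) = 15686335501, S(23,4) = 2916342574750.

4194303, 15686335501, 2916342574750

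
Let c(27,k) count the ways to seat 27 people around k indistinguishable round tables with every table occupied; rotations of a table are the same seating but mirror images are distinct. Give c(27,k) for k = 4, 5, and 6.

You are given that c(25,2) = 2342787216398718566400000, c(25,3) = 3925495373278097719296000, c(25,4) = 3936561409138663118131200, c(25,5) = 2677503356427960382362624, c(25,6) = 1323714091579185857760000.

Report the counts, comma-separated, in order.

2761307967193712729035776000, 1945067308917524165279692800, 1000903392113435450162625024

@26  (26,3):3925495373278097719296000·25+2342787216398718566400000→100480171548351161548800000, (26,4):3936561409138663118131200·25+3925495373278097719296000→102339530601744675672576000, (26,5):2677503356427960382362624·25+3936561409138663118131200→70874145319837672677196800, (26,6):1323714091579185857760000·25+2677503356427960382362624→35770355645907606826362624
@27  (27,4):102339530601744675672576000·26+100480171548351161548800000→2761307967193712729035776000, (27,5):70874145319837672677196800·26+102339530601744675672576000→1945067308917524165279692800, (27,6):35770355645907606826362624·26+70874145319837672677196800→1000903392113435450162625024
Read c(27,4) = 2761307967193712729035776000, c(27,5) = 1945067308917524165279692800, c(27,6) = 1000903392113435450162625024.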